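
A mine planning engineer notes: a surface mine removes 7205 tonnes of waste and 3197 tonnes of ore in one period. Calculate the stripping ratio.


Stripping ratio = waste tonnage / ore tonnage
= 7205 / 3197
= 2.2537

2.2537


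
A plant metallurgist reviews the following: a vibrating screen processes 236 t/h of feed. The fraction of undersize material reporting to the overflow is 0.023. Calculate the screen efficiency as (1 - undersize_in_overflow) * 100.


Screen efficiency = (1 - fraction of undersize in overflow) * 100
= (1 - 0.023) * 100
= 0.977 * 100
= 97.7%

97.7%


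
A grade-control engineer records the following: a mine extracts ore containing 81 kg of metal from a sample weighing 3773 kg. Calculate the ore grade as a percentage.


2.1468%

Ore grade = (metal mass / ore mass) * 100
= (81 / 3773) * 100
= 0.02146832759 * 100
= 2.1468%


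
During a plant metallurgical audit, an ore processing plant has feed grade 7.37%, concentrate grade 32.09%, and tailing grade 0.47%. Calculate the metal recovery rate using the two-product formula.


95.0144%

Using the two-product formula:
R = 100 * c * (f - t) / (f * (c - t))
Numerator = 100 * 32.09 * (7.37 - 0.47)
= 100 * 32.09 * 6.9
= 22142.1
Denominator = 7.37 * (32.09 - 0.47)
= 7.37 * 31.62
= 233.0394
R = 22142.1 / 233.0394
= 95.0144%


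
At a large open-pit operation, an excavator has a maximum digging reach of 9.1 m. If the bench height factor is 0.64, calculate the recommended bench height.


5.824 m

Bench height = reach * factor
= 9.1 * 0.64
= 5.824 m


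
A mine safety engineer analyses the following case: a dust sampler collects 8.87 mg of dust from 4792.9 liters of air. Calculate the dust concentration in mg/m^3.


Convert liters to m^3: 1 m^3 = 1000 L
Concentration = mass / volume * 1000
= 8.87 / 4792.9 * 1000
= 0.001850654093 * 1000
= 1.8507 mg/m^3

1.8507 mg/m^3


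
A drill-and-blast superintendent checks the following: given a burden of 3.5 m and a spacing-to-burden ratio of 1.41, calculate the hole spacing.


Spacing = burden * ratio
= 3.5 * 1.41
= 4.935 m

4.935 m


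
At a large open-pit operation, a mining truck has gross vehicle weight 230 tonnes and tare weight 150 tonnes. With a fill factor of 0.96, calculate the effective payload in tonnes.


76.8 tonnes

Maximum payload = gross - tare
= 230 - 150 = 80 tonnes
Effective payload = max payload * fill factor
= 80 * 0.96
= 76.8 tonnes


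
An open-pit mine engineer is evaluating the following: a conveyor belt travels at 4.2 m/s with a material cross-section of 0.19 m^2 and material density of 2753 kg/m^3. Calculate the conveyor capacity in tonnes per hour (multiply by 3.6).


7908.8184 t/h

Volumetric flow = speed * area
= 4.2 * 0.19 = 0.798 m^3/s
Mass flow = volumetric * density
= 0.798 * 2753 = 2196.894 kg/s
Convert to t/h: multiply by 3.6
Capacity = 2196.894 * 3.6
= 7908.8184 t/h


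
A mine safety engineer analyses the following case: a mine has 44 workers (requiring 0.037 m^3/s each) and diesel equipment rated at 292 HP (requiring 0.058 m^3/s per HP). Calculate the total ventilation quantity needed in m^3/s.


18.564 m^3/s

Airflow for workers:
Q_people = 44 * 0.037 = 1.628 m^3/s
Airflow for diesel equipment:
Q_diesel = 292 * 0.058 = 16.936 m^3/s
Total ventilation:
Q_total = 1.628 + 16.936
= 18.564 m^3/s


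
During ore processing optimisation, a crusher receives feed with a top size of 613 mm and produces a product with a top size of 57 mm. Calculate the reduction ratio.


10.7544

Reduction ratio = feed size / product size
= 613 / 57
= 10.7544


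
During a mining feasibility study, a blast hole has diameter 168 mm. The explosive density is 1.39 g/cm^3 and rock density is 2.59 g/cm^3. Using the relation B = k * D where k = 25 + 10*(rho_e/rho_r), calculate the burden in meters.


5.1016 m

First, compute k:
rho_e / rho_r = 1.39 / 2.59 = 0.5366795367
k = 25 + 10 * 0.5366795367 = 30.36679537
Then, compute burden:
B = k * D / 1000 = 30.36679537 * 168 / 1000
= 5101.621622 / 1000
= 5.1016 m


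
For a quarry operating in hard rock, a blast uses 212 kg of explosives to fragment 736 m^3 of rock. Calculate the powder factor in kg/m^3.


Powder factor = explosive mass / rock volume
= 212 / 736
= 0.288 kg/m^3

0.288 kg/m^3


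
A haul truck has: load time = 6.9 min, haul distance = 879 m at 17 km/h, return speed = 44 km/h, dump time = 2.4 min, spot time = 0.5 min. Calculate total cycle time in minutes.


Convert haul speed to m/min: 17 * 1000/60 = 283.3333333 m/min
Haul time = 879 / 283.3333333 = 3.102352941 min
Convert return speed to m/min: 44 * 1000/60 = 733.3333333 m/min
Return time = 879 / 733.3333333 = 1.198636364 min
Total cycle time:
= 6.9 + 3.102352941 + 2.4 + 1.198636364 + 0.5
= 14.101 min

14.101 min


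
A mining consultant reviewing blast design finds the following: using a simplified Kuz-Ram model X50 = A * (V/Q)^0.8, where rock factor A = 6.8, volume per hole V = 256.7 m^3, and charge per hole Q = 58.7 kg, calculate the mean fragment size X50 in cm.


Compute V/Q:
V/Q = 256.7 / 58.7 = 4.373083475
Raise to the power 0.8:
(V/Q)^0.8 = 4.373083475^0.8 = 3.255593809
Multiply by A:
X50 = 6.8 * 3.255593809
= 22.138 cm

22.138 cm


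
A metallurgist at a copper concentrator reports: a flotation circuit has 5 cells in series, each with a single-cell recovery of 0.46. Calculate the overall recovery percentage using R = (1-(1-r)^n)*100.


Complement of single-cell recovery:
1 - r = 1 - 0.46 = 0.54
Raise to power n:
(1 - r)^5 = 0.54^5 = 0.0459165024
Overall recovery:
R = (1 - 0.0459165024) * 100
= 95.4083%

95.4083%


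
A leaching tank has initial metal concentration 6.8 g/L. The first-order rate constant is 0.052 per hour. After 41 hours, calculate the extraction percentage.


Compute the exponent:
-k * t = -0.052 * 41 = -2.132
Remaining concentration:
C = 6.8 * exp(-2.132)
= 6.8 * 0.1185998568
= 0.8064790261 g/L
Extracted = 6.8 - 0.8064790261 = 5.993520974 g/L
Extraction % = 5.993520974 / 6.8 * 100
= 88.14%

88.14%


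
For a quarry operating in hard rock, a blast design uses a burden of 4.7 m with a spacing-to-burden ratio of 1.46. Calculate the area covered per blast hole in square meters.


32.2514 m^2

First, find the spacing:
Spacing = burden * ratio = 4.7 * 1.46
= 6.862 m
Then, calculate the area:
Area = burden * spacing = 4.7 * 6.862
= 32.2514 m^2


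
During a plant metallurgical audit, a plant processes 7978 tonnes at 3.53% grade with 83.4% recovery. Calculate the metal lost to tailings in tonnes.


46.7495 tonnes

Total metal in feed:
= 7978 * 3.53 / 100 = 281.6234 tonnes
Metal recovered:
= 281.6234 * 83.4 / 100 = 234.8739156 tonnes
Metal lost to tailings:
= 281.6234 - 234.8739156
= 46.7495 tonnes


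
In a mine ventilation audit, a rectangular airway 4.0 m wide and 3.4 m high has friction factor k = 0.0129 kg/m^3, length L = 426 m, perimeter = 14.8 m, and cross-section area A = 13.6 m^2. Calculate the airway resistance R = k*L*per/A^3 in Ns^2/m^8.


Compute the numerator:
k * L * per = 0.0129 * 426 * 14.8
= 81.33192
Compute the denominator:
A^3 = 13.6^3 = 2515.456
Resistance:
R = 81.33192 / 2515.456
= 0.0323 Ns^2/m^8

0.0323 Ns^2/m^8


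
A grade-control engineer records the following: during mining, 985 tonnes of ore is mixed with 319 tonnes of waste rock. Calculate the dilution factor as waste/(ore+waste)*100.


Total material = ore + waste
= 985 + 319 = 1304 tonnes
Dilution = waste / total * 100
= 319 / 1304 * 100
= 0.2446319018 * 100
= 24.4632%

24.4632%


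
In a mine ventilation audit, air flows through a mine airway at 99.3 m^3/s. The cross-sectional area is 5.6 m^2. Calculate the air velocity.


17.7321 m/s

Velocity = flow rate / cross-sectional area
= 99.3 / 5.6
= 17.7321 m/s


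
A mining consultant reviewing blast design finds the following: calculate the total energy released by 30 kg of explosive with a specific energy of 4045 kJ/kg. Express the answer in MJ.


121.35 MJ

Energy = mass * specific_energy / 1000
= 30 * 4045 / 1000
= 121350 / 1000
= 121.35 MJ


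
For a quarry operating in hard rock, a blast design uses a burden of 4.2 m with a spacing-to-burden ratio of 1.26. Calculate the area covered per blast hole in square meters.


22.2264 m^2

First, find the spacing:
Spacing = burden * ratio = 4.2 * 1.26
= 5.292 m
Then, calculate the area:
Area = burden * spacing = 4.2 * 5.292
= 22.2264 m^2


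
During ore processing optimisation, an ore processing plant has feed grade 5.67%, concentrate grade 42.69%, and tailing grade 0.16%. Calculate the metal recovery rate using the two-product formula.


97.5437%

Using the two-product formula:
R = 100 * c * (f - t) / (f * (c - t))
Numerator = 100 * 42.69 * (5.67 - 0.16)
= 100 * 42.69 * 5.51
= 23522.19
Denominator = 5.67 * (42.69 - 0.16)
= 5.67 * 42.53
= 241.1451
R = 23522.19 / 241.1451
= 97.5437%


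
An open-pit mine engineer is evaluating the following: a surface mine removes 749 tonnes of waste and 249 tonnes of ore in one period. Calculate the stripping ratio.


Stripping ratio = waste tonnage / ore tonnage
= 749 / 249
= 3.008

3.008


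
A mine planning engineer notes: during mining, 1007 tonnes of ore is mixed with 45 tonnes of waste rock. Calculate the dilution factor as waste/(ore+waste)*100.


4.2776%

Total material = ore + waste
= 1007 + 45 = 1052 tonnes
Dilution = waste / total * 100
= 45 / 1052 * 100
= 0.0427756654 * 100
= 4.2776%


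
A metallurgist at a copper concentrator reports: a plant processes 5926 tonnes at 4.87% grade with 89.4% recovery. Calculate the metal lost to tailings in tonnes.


Total metal in feed:
= 5926 * 4.87 / 100 = 288.5962 tonnes
Metal recovered:
= 288.5962 * 89.4 / 100 = 258.0050028 tonnes
Metal lost to tailings:
= 288.5962 - 258.0050028
= 30.5912 tonnes

30.5912 tonnes


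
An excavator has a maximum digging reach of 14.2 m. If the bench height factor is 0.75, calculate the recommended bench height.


Bench height = reach * factor
= 14.2 * 0.75
= 10.65 m

10.65 m


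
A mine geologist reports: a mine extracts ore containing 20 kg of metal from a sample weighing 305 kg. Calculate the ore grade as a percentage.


6.5574%

Ore grade = (metal mass / ore mass) * 100
= (20 / 305) * 100
= 0.06557377049 * 100
= 6.5574%


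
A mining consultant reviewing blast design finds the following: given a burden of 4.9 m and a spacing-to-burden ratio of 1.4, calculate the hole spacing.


Spacing = burden * ratio
= 4.9 * 1.4
= 6.86 m

6.86 m


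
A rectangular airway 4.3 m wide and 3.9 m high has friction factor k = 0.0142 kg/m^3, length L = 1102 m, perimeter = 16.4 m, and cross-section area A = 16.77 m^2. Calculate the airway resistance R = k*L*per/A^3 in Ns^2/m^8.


Compute the numerator:
k * L * per = 0.0142 * 1102 * 16.4
= 256.63376
Compute the denominator:
A^3 = 16.77^3 = 4716.275733
Resistance:
R = 256.63376 / 4716.275733
= 0.0544 Ns^2/m^8

0.0544 Ns^2/m^8


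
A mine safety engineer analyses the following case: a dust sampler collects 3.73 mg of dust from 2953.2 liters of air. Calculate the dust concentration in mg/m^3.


Convert liters to m^3: 1 m^3 = 1000 L
Concentration = mass / volume * 1000
= 3.73 / 2953.2 * 1000
= 0.001263036706 * 1000
= 1.263 mg/m^3

1.263 mg/m^3


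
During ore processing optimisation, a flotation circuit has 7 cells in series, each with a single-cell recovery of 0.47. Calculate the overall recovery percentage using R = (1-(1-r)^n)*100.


Complement of single-cell recovery:
1 - r = 1 - 0.47 = 0.53
Raise to power n:
(1 - r)^7 = 0.53^7 = 0.0117471114
Overall recovery:
R = (1 - 0.0117471114) * 100
= 98.8253%

98.8253%


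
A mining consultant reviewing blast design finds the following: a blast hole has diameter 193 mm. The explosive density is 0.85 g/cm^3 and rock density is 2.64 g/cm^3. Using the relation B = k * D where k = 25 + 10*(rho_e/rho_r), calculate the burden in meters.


5.4464 m

First, compute k:
rho_e / rho_r = 0.85 / 2.64 = 0.321969697
k = 25 + 10 * 0.321969697 = 28.21969697
Then, compute burden:
B = k * D / 1000 = 28.21969697 * 193 / 1000
= 5446.401515 / 1000
= 5.4464 m


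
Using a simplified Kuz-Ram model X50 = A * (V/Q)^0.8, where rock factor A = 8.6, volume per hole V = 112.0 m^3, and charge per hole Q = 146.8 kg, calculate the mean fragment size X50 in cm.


Compute V/Q:
V/Q = 112.0 / 146.8 = 0.7629427793
Raise to the power 0.8:
(V/Q)^0.8 = 0.7629427793^0.8 = 0.805366524
Multiply by A:
X50 = 8.6 * 0.805366524
= 6.9262 cm

6.9262 cm


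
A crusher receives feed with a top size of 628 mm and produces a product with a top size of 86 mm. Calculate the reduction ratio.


Reduction ratio = feed size / product size
= 628 / 86
= 7.3023

7.3023


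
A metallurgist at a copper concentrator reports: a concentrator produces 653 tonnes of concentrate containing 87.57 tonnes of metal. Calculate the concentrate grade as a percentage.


13.4104%

Grade = (metal in concentrate / concentrate mass) * 100
= (87.57 / 653) * 100
= 0.1341041348 * 100
= 13.4104%


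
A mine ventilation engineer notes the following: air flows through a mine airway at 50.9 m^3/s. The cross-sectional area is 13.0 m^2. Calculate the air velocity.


3.9154 m/s

Velocity = flow rate / cross-sectional area
= 50.9 / 13.0
= 3.9154 m/s


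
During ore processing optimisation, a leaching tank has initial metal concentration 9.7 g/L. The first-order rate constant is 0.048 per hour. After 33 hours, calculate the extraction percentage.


Compute the exponent:
-k * t = -0.048 * 33 = -1.584
Remaining concentration:
C = 9.7 * exp(-1.584)
= 9.7 * 0.2051528434
= 1.989982581 g/L
Extracted = 9.7 - 1.989982581 = 7.710017419 g/L
Extraction % = 7.710017419 / 9.7 * 100
= 79.4847%

79.4847%


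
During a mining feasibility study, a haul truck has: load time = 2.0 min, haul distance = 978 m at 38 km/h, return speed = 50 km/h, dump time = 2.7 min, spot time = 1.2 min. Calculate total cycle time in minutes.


Convert haul speed to m/min: 38 * 1000/60 = 633.3333333 m/min
Haul time = 978 / 633.3333333 = 1.544210526 min
Convert return speed to m/min: 50 * 1000/60 = 833.3333333 m/min
Return time = 978 / 833.3333333 = 1.1736 min
Total cycle time:
= 2.0 + 1.544210526 + 2.7 + 1.1736 + 1.2
= 8.6178 min

8.6178 min


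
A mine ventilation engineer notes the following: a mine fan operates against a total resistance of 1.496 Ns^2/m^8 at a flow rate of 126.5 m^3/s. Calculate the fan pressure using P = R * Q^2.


Compute Q^2:
Q^2 = 126.5^2 = 16002.25
Compute pressure:
P = R * Q^2 = 1.496 * 16002.25
= 23939.366 Pa

23939.366 Pa


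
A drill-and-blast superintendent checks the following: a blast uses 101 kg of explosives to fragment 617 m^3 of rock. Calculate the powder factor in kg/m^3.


Powder factor = explosive mass / rock volume
= 101 / 617
= 0.1637 kg/m^3

0.1637 kg/m^3


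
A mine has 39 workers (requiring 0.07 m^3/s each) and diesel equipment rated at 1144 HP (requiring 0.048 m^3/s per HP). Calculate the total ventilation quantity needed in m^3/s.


Airflow for workers:
Q_people = 39 * 0.07 = 2.73 m^3/s
Airflow for diesel equipment:
Q_diesel = 1144 * 0.048 = 54.912 m^3/s
Total ventilation:
Q_total = 2.73 + 54.912
= 57.642 m^3/s

57.642 m^3/s


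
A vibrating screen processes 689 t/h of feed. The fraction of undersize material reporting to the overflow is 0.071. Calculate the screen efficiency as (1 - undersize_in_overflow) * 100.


Screen efficiency = (1 - fraction of undersize in overflow) * 100
= (1 - 0.071) * 100
= 0.929 * 100
= 92.9%

92.9%


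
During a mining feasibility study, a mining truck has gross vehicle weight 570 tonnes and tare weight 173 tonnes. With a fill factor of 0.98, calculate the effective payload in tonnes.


Maximum payload = gross - tare
= 570 - 173 = 397 tonnes
Effective payload = max payload * fill factor
= 397 * 0.98
= 389.06 tonnes

389.06 tonnes


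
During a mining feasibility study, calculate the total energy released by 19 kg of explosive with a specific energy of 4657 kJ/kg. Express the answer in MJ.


Energy = mass * specific_energy / 1000
= 19 * 4657 / 1000
= 88483 / 1000
= 88.483 MJ

88.483 MJ


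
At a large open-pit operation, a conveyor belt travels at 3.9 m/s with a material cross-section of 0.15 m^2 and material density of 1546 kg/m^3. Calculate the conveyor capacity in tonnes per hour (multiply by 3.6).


3255.876 t/h

Volumetric flow = speed * area
= 3.9 * 0.15 = 0.585 m^3/s
Mass flow = volumetric * density
= 0.585 * 1546 = 904.41 kg/s
Convert to t/h: multiply by 3.6
Capacity = 904.41 * 3.6
= 3255.876 t/h


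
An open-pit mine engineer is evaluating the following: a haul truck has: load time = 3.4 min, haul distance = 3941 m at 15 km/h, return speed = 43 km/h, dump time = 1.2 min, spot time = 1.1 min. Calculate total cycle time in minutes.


Convert haul speed to m/min: 15 * 1000/60 = 250 m/min
Haul time = 3941 / 250 = 15.764 min
Convert return speed to m/min: 43 * 1000/60 = 716.6666667 m/min
Return time = 3941 / 716.6666667 = 5.499069767 min
Total cycle time:
= 3.4 + 15.764 + 1.2 + 5.499069767 + 1.1
= 26.9631 min

26.9631 min


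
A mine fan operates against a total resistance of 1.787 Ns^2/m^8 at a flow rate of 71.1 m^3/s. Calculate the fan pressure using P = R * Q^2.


9033.6603 Pa

Compute Q^2:
Q^2 = 71.1^2 = 5055.21
Compute pressure:
P = R * Q^2 = 1.787 * 5055.21
= 9033.6603 Pa


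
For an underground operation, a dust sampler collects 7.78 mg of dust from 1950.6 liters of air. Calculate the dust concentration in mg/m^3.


Convert liters to m^3: 1 m^3 = 1000 L
Concentration = mass / volume * 1000
= 7.78 / 1950.6 * 1000
= 0.003988516354 * 1000
= 3.9885 mg/m^3

3.9885 mg/m^3


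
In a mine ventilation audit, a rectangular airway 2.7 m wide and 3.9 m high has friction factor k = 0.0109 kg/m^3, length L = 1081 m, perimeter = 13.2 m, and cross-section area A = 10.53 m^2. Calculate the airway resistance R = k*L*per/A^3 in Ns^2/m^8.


Compute the numerator:
k * L * per = 0.0109 * 1081 * 13.2
= 155.53428
Compute the denominator:
A^3 = 10.53^3 = 1167.575877
Resistance:
R = 155.53428 / 1167.575877
= 0.1332 Ns^2/m^8

0.1332 Ns^2/m^8


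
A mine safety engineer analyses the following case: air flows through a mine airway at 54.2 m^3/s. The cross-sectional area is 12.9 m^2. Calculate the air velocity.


4.2016 m/s

Velocity = flow rate / cross-sectional area
= 54.2 / 12.9
= 4.2016 m/s


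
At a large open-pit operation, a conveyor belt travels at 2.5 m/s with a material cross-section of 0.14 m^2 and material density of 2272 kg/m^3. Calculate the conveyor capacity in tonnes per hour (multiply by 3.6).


2862.72 t/h

Volumetric flow = speed * area
= 2.5 * 0.14 = 0.35 m^3/s
Mass flow = volumetric * density
= 0.35 * 2272 = 795.2 kg/s
Convert to t/h: multiply by 3.6
Capacity = 795.2 * 3.6
= 2862.72 t/h


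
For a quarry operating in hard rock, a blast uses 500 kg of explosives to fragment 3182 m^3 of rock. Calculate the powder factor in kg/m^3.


0.1571 kg/m^3

Powder factor = explosive mass / rock volume
= 500 / 3182
= 0.1571 kg/m^3


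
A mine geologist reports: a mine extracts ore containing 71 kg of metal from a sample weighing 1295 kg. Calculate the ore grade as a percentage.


Ore grade = (metal mass / ore mass) * 100
= (71 / 1295) * 100
= 0.05482625483 * 100
= 5.4826%

5.4826%


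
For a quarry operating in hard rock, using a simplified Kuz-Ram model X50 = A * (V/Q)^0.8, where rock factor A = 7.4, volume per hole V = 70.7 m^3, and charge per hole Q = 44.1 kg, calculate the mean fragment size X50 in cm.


10.7948 cm

Compute V/Q:
V/Q = 70.7 / 44.1 = 1.603174603
Raise to the power 0.8:
(V/Q)^0.8 = 1.603174603^0.8 = 1.458762732
Multiply by A:
X50 = 7.4 * 1.458762732
= 10.7948 cm


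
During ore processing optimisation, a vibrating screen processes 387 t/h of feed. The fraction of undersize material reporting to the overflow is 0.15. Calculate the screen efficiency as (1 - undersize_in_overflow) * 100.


85.0%

Screen efficiency = (1 - fraction of undersize in overflow) * 100
= (1 - 0.15) * 100
= 0.85 * 100
= 85.0%


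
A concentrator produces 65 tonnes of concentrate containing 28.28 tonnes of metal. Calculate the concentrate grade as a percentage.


43.5077%

Grade = (metal in concentrate / concentrate mass) * 100
= (28.28 / 65) * 100
= 0.4350769231 * 100
= 43.5077%


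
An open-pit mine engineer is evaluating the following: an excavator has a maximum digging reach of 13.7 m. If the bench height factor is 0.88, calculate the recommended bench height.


12.056 m

Bench height = reach * factor
= 13.7 * 0.88
= 12.056 m


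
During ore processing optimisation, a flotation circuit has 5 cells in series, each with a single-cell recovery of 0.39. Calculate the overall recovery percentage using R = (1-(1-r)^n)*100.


Complement of single-cell recovery:
1 - r = 1 - 0.39 = 0.61
Raise to power n:
(1 - r)^5 = 0.61^5 = 0.0844596301
Overall recovery:
R = (1 - 0.0844596301) * 100
= 91.554%

91.554%


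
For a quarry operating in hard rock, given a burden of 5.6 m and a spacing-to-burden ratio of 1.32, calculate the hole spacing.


7.392 m

Spacing = burden * ratio
= 5.6 * 1.32
= 7.392 m


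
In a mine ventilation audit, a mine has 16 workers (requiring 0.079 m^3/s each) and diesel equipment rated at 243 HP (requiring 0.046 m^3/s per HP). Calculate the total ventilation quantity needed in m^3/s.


12.442 m^3/s

Airflow for workers:
Q_people = 16 * 0.079 = 1.264 m^3/s
Airflow for diesel equipment:
Q_diesel = 243 * 0.046 = 11.178 m^3/s
Total ventilation:
Q_total = 1.264 + 11.178
= 12.442 m^3/s


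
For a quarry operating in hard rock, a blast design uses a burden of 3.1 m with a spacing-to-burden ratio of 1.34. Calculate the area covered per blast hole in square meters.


First, find the spacing:
Spacing = burden * ratio = 3.1 * 1.34
= 4.154 m
Then, calculate the area:
Area = burden * spacing = 3.1 * 4.154
= 12.8774 m^2

12.8774 m^2


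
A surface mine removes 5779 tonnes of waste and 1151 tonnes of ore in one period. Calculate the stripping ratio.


Stripping ratio = waste tonnage / ore tonnage
= 5779 / 1151
= 5.0209

5.0209


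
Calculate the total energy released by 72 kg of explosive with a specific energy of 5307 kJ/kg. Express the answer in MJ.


382.104 MJ

Energy = mass * specific_energy / 1000
= 72 * 5307 / 1000
= 382104 / 1000
= 382.104 MJ


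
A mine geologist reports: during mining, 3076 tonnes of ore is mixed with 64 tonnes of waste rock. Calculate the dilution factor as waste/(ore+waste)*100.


Total material = ore + waste
= 3076 + 64 = 3140 tonnes
Dilution = waste / total * 100
= 64 / 3140 * 100
= 0.02038216561 * 100
= 2.0382%

2.0382%


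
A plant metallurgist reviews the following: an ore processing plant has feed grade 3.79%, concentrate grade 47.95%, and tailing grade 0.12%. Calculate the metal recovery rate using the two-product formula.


Using the two-product formula:
R = 100 * c * (f - t) / (f * (c - t))
Numerator = 100 * 47.95 * (3.79 - 0.12)
= 100 * 47.95 * 3.67
= 17597.65
Denominator = 3.79 * (47.95 - 0.12)
= 3.79 * 47.83
= 181.2757
R = 17597.65 / 181.2757
= 97.0767%

97.0767%


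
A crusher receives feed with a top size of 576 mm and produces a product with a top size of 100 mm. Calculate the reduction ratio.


5.76

Reduction ratio = feed size / product size
= 576 / 100
= 5.76


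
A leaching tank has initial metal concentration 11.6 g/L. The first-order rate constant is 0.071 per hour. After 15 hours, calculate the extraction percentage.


Compute the exponent:
-k * t = -0.071 * 15 = -1.065
Remaining concentration:
C = 11.6 * exp(-1.065)
= 11.6 * 0.3447278548
= 3.998843115 g/L
Extracted = 11.6 - 3.998843115 = 7.601156885 g/L
Extraction % = 7.601156885 / 11.6 * 100
= 65.5272%

65.5272%


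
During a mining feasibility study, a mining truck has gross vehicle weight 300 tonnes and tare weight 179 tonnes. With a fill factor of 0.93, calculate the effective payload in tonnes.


Maximum payload = gross - tare
= 300 - 179 = 121 tonnes
Effective payload = max payload * fill factor
= 121 * 0.93
= 112.53 tonnes

112.53 tonnes


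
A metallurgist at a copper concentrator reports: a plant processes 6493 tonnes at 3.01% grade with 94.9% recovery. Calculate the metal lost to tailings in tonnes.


Total metal in feed:
= 6493 * 3.01 / 100 = 195.4393 tonnes
Metal recovered:
= 195.4393 * 94.9 / 100 = 185.4718957 tonnes
Metal lost to tailings:
= 195.4393 - 185.4718957
= 9.9674 tonnes

9.9674 tonnes


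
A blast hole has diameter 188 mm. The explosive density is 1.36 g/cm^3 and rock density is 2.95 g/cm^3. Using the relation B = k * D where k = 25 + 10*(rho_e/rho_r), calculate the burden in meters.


5.5667 m

First, compute k:
rho_e / rho_r = 1.36 / 2.95 = 0.4610169492
k = 25 + 10 * 0.4610169492 = 29.61016949
Then, compute burden:
B = k * D / 1000 = 29.61016949 * 188 / 1000
= 5566.711864 / 1000
= 5.5667 m


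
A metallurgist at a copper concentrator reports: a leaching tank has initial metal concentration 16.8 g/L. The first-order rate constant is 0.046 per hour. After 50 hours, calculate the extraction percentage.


89.9741%

Compute the exponent:
-k * t = -0.046 * 50 = -2.3
Remaining concentration:
C = 16.8 * exp(-2.3)
= 16.8 * 0.1002588437
= 1.684348575 g/L
Extracted = 16.8 - 1.684348575 = 15.11565143 g/L
Extraction % = 15.11565143 / 16.8 * 100
= 89.9741%


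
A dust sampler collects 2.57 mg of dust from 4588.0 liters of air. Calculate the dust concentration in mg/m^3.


Convert liters to m^3: 1 m^3 = 1000 L
Concentration = mass / volume * 1000
= 2.57 / 4588.0 * 1000
= 0.0005601569311 * 1000
= 0.5602 mg/m^3

0.5602 mg/m^3


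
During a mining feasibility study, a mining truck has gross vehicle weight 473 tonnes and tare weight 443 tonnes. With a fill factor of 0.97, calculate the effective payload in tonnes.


Maximum payload = gross - tare
= 473 - 443 = 30 tonnes
Effective payload = max payload * fill factor
= 30 * 0.97
= 29.1 tonnes

29.1 tonnes


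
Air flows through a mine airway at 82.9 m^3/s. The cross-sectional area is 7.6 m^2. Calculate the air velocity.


Velocity = flow rate / cross-sectional area
= 82.9 / 7.6
= 10.9079 m/s

10.9079 m/s


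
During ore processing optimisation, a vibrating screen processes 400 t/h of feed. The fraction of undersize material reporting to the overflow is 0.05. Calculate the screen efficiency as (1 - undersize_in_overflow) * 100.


Screen efficiency = (1 - fraction of undersize in overflow) * 100
= (1 - 0.05) * 100
= 0.95 * 100
= 95.0%

95.0%


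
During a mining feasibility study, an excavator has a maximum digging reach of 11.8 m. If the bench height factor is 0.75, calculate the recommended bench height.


Bench height = reach * factor
= 11.8 * 0.75
= 8.85 m

8.85 m


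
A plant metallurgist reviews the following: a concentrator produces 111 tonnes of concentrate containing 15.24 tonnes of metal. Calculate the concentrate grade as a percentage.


Grade = (metal in concentrate / concentrate mass) * 100
= (15.24 / 111) * 100
= 0.1372972973 * 100
= 13.7297%

13.7297%


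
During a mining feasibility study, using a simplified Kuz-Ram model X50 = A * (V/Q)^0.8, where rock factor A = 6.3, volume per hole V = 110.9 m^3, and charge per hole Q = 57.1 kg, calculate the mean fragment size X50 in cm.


Compute V/Q:
V/Q = 110.9 / 57.1 = 1.942206655
Raise to the power 0.8:
(V/Q)^0.8 = 1.942206655^0.8 = 1.700733829
Multiply by A:
X50 = 6.3 * 1.700733829
= 10.7146 cm

10.7146 cm


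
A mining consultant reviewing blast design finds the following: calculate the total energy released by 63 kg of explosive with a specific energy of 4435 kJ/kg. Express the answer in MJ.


Energy = mass * specific_energy / 1000
= 63 * 4435 / 1000
= 279405 / 1000
= 279.405 MJ

279.405 MJ


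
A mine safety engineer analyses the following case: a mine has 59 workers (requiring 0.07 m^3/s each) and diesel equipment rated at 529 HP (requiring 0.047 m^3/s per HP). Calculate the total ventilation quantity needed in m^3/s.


28.993 m^3/s

Airflow for workers:
Q_people = 59 * 0.07 = 4.13 m^3/s
Airflow for diesel equipment:
Q_diesel = 529 * 0.047 = 24.863 m^3/s
Total ventilation:
Q_total = 4.13 + 24.863
= 28.993 m^3/s


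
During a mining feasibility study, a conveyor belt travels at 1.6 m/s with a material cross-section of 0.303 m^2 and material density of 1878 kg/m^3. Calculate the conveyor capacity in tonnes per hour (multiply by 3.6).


Volumetric flow = speed * area
= 1.6 * 0.303 = 0.4848 m^3/s
Mass flow = volumetric * density
= 0.4848 * 1878 = 910.4544 kg/s
Convert to t/h: multiply by 3.6
Capacity = 910.4544 * 3.6
= 3277.6358 t/h

3277.6358 t/h


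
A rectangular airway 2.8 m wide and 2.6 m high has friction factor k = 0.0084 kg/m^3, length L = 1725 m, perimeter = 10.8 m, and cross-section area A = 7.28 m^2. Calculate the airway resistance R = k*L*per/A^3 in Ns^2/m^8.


Compute the numerator:
k * L * per = 0.0084 * 1725 * 10.8
= 156.492
Compute the denominator:
A^3 = 7.28^3 = 385.828352
Resistance:
R = 156.492 / 385.828352
= 0.4056 Ns^2/m^8

0.4056 Ns^2/m^8


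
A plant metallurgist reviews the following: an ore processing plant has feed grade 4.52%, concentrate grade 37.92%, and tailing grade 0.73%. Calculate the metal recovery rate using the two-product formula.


85.4954%

Using the two-product formula:
R = 100 * c * (f - t) / (f * (c - t))
Numerator = 100 * 37.92 * (4.52 - 0.73)
= 100 * 37.92 * 3.79
= 14371.68
Denominator = 4.52 * (37.92 - 0.73)
= 4.52 * 37.19
= 168.0988
R = 14371.68 / 168.0988
= 85.4954%


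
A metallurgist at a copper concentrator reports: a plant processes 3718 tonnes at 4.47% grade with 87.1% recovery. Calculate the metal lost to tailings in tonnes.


Total metal in feed:
= 3718 * 4.47 / 100 = 166.1946 tonnes
Metal recovered:
= 166.1946 * 87.1 / 100 = 144.7554966 tonnes
Metal lost to tailings:
= 166.1946 - 144.7554966
= 21.4391 tonnes

21.4391 tonnes


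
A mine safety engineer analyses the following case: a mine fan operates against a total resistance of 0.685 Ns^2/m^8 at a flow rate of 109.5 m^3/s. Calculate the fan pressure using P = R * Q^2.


8213.3213 Pa

Compute Q^2:
Q^2 = 109.5^2 = 11990.25
Compute pressure:
P = R * Q^2 = 0.685 * 11990.25
= 8213.3213 Pa


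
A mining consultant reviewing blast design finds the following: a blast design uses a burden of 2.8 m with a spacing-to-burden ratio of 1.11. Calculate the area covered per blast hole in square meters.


8.7024 m^2

First, find the spacing:
Spacing = burden * ratio = 2.8 * 1.11
= 3.108 m
Then, calculate the area:
Area = burden * spacing = 2.8 * 3.108
= 8.7024 m^2


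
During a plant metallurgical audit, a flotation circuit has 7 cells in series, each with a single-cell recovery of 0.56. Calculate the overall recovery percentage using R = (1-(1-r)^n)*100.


Complement of single-cell recovery:
1 - r = 1 - 0.56 = 0.44
Raise to power n:
(1 - r)^7 = 0.44^7 = 0.003192778097
Overall recovery:
R = (1 - 0.003192778097) * 100
= 99.6807%

99.6807%


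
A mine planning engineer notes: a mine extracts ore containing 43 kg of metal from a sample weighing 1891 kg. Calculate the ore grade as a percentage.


2.2739%

Ore grade = (metal mass / ore mass) * 100
= (43 / 1891) * 100
= 0.02273929138 * 100
= 2.2739%


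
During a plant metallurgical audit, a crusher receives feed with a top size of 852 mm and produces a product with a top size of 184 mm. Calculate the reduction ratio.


Reduction ratio = feed size / product size
= 852 / 184
= 4.6304

4.6304


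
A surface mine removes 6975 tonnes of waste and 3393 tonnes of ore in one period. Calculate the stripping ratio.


2.0557

Stripping ratio = waste tonnage / ore tonnage
= 6975 / 3393
= 2.0557


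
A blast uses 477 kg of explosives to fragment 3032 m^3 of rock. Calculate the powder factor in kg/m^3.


0.1573 kg/m^3

Powder factor = explosive mass / rock volume
= 477 / 3032
= 0.1573 kg/m^3


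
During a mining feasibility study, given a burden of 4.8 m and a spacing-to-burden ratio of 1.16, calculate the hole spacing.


Spacing = burden * ratio
= 4.8 * 1.16
= 5.568 m

5.568 m


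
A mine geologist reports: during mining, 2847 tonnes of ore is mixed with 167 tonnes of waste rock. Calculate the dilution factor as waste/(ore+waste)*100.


5.5408%

Total material = ore + waste
= 2847 + 167 = 3014 tonnes
Dilution = waste / total * 100
= 167 / 3014 * 100
= 0.05540809555 * 100
= 5.5408%


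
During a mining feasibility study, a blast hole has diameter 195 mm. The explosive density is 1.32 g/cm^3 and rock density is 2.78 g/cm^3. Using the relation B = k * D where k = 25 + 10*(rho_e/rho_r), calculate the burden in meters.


5.8009 m

First, compute k:
rho_e / rho_r = 1.32 / 2.78 = 0.4748201439
k = 25 + 10 * 0.4748201439 = 29.74820144
Then, compute burden:
B = k * D / 1000 = 29.74820144 * 195 / 1000
= 5800.899281 / 1000
= 5.8009 m


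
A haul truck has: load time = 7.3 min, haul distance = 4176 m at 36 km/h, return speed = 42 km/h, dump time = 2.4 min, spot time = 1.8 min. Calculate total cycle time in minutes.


24.4257 min

Convert haul speed to m/min: 36 * 1000/60 = 600 m/min
Haul time = 4176 / 600 = 6.96 min
Convert return speed to m/min: 42 * 1000/60 = 700 m/min
Return time = 4176 / 700 = 5.965714286 min
Total cycle time:
= 7.3 + 6.96 + 2.4 + 5.965714286 + 1.8
= 24.4257 min


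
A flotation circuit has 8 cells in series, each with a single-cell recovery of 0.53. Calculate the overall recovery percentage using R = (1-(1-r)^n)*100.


99.7619%

Complement of single-cell recovery:
1 - r = 1 - 0.53 = 0.47
Raise to power n:
(1 - r)^8 = 0.47^8 = 0.002381128666
Overall recovery:
R = (1 - 0.002381128666) * 100
= 99.7619%


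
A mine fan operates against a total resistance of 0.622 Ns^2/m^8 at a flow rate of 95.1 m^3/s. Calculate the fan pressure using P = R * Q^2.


5625.3742 Pa

Compute Q^2:
Q^2 = 95.1^2 = 9044.01
Compute pressure:
P = R * Q^2 = 0.622 * 9044.01
= 5625.3742 Pa


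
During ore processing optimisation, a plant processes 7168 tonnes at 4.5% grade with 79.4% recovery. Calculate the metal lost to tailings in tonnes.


66.4474 tonnes

Total metal in feed:
= 7168 * 4.5 / 100 = 322.56 tonnes
Metal recovered:
= 322.56 * 79.4 / 100 = 256.11264 tonnes
Metal lost to tailings:
= 322.56 - 256.11264
= 66.4474 tonnes


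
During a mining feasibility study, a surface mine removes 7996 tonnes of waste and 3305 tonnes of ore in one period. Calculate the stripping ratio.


Stripping ratio = waste tonnage / ore tonnage
= 7996 / 3305
= 2.4194

2.4194


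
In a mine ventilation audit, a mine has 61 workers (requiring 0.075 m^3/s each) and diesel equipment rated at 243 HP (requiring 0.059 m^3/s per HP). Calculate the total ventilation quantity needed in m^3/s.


18.912 m^3/s

Airflow for workers:
Q_people = 61 * 0.075 = 4.575 m^3/s
Airflow for diesel equipment:
Q_diesel = 243 * 0.059 = 14.337 m^3/s
Total ventilation:
Q_total = 4.575 + 14.337
= 18.912 m^3/s


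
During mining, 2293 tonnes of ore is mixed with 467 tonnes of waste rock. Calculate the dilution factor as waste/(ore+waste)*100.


Total material = ore + waste
= 2293 + 467 = 2760 tonnes
Dilution = waste / total * 100
= 467 / 2760 * 100
= 0.1692028986 * 100
= 16.9203%

16.9203%


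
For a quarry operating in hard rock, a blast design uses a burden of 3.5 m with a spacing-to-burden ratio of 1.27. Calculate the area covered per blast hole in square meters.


First, find the spacing:
Spacing = burden * ratio = 3.5 * 1.27
= 4.445 m
Then, calculate the area:
Area = burden * spacing = 3.5 * 4.445
= 15.5575 m^2

15.5575 m^2


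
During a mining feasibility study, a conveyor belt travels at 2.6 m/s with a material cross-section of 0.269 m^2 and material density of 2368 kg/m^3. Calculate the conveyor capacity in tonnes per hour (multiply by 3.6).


5962.2451 t/h

Volumetric flow = speed * area
= 2.6 * 0.269 = 0.6994 m^3/s
Mass flow = volumetric * density
= 0.6994 * 2368 = 1656.1792 kg/s
Convert to t/h: multiply by 3.6
Capacity = 1656.1792 * 3.6
= 5962.2451 t/h


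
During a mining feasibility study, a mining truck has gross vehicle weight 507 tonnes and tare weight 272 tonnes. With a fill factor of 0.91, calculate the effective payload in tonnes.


Maximum payload = gross - tare
= 507 - 272 = 235 tonnes
Effective payload = max payload * fill factor
= 235 * 0.91
= 213.85 tonnes

213.85 tonnes


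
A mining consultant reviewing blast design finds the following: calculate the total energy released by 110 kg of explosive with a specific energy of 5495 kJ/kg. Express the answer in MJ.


Energy = mass * specific_energy / 1000
= 110 * 5495 / 1000
= 604450 / 1000
= 604.45 MJ

604.45 MJ


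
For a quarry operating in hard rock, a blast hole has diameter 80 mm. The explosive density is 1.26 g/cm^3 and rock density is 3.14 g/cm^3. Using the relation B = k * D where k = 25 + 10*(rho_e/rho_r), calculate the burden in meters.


2.321 m

First, compute k:
rho_e / rho_r = 1.26 / 3.14 = 0.4012738854
k = 25 + 10 * 0.4012738854 = 29.01273885
Then, compute burden:
B = k * D / 1000 = 29.01273885 * 80 / 1000
= 2321.019108 / 1000
= 2.321 m


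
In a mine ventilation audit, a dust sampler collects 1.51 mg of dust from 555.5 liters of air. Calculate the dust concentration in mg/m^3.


2.7183 mg/m^3

Convert liters to m^3: 1 m^3 = 1000 L
Concentration = mass / volume * 1000
= 1.51 / 555.5 * 1000
= 0.002718271827 * 1000
= 2.7183 mg/m^3


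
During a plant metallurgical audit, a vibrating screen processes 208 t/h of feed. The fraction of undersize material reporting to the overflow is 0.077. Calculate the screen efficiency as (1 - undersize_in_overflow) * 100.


92.3%

Screen efficiency = (1 - fraction of undersize in overflow) * 100
= (1 - 0.077) * 100
= 0.923 * 100
= 92.3%


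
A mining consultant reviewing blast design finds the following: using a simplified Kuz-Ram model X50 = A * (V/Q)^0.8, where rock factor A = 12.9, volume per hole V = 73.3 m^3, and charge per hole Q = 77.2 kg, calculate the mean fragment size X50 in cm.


12.376 cm

Compute V/Q:
V/Q = 73.3 / 77.2 = 0.9494818653
Raise to the power 0.8:
(V/Q)^0.8 = 0.9494818653^0.8 = 0.9593770816
Multiply by A:
X50 = 12.9 * 0.9593770816
= 12.376 cm


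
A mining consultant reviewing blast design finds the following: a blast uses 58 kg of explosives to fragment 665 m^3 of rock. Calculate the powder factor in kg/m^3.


Powder factor = explosive mass / rock volume
= 58 / 665
= 0.0872 kg/m^3

0.0872 kg/m^3


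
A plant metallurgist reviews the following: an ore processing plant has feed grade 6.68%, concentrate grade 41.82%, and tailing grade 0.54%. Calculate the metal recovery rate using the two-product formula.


Using the two-product formula:
R = 100 * c * (f - t) / (f * (c - t))
Numerator = 100 * 41.82 * (6.68 - 0.54)
= 100 * 41.82 * 6.14
= 25677.48
Denominator = 6.68 * (41.82 - 0.54)
= 6.68 * 41.28
= 275.7504
R = 25677.48 / 275.7504
= 93.1186%

93.1186%


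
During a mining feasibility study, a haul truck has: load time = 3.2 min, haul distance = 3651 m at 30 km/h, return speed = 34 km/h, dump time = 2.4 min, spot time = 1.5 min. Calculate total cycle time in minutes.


20.8449 min

Convert haul speed to m/min: 30 * 1000/60 = 500 m/min
Haul time = 3651 / 500 = 7.302 min
Convert return speed to m/min: 34 * 1000/60 = 566.6666667 m/min
Return time = 3651 / 566.6666667 = 6.442941176 min
Total cycle time:
= 3.2 + 7.302 + 2.4 + 6.442941176 + 1.5
= 20.8449 min


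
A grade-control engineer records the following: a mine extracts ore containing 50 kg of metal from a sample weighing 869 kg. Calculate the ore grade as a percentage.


5.7537%

Ore grade = (metal mass / ore mass) * 100
= (50 / 869) * 100
= 0.05753739931 * 100
= 5.7537%


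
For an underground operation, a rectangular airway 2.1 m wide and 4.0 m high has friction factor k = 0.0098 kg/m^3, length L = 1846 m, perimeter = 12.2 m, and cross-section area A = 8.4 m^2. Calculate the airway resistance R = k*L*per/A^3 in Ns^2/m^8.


0.3724 Ns^2/m^8

Compute the numerator:
k * L * per = 0.0098 * 1846 * 12.2
= 220.70776
Compute the denominator:
A^3 = 8.4^3 = 592.704
Resistance:
R = 220.70776 / 592.704
= 0.3724 Ns^2/m^8
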